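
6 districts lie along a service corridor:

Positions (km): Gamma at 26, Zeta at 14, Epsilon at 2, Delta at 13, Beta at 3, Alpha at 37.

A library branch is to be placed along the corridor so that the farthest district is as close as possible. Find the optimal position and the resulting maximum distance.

location 19.5, max distance 17.5

The 1-center on a line is the midpoint of the two extreme points: leftmost at 2, rightmost at 37.
Optimal location = (2 + 37)/2 = 19.5; maximum distance = (37 − 2)/2 = 17.5.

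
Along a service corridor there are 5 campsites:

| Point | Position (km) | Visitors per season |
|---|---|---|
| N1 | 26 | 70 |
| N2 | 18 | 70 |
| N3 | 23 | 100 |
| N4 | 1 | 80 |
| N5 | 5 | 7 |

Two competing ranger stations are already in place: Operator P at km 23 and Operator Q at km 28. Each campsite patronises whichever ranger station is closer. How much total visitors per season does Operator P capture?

257

The indifferent point is the midpoint (23+28)/2 = 25.5; campsites left of it (closer to Operator P at 23) go to Operator P, those right go to Operator Q.
  N4 at 1 (w=80) → Operator P
  N5 at 5 (w=7) → Operator P
  N2 at 18 (w=70) → Operator P
  N3 at 23 (w=100) → Operator P
  N1 at 26 (w=70) → Operator Q
Operator P captures 257; Operator Q captures 70.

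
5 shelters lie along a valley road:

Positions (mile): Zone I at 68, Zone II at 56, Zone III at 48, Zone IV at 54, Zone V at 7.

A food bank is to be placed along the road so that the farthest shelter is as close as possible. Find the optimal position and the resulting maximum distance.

location 37.5, max distance 30.5

The 1-center on a line is the midpoint of the two extreme points: leftmost at 7, rightmost at 68.
Optimal location = (7 + 68)/2 = 37.5; maximum distance = (68 − 7)/2 = 30.5.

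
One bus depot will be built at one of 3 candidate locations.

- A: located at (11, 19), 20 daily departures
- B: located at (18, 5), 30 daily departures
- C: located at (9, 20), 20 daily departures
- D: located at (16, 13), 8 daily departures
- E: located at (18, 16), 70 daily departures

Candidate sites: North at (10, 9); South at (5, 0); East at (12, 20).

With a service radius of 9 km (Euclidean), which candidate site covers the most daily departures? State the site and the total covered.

Coverage radius r = 9 km; a point is covered iff (Δx)²+(Δy)² ≤ 9² = 81.
  North (10, 9): covers {B, D} → 38
  South (5, 0): covers {none} → 0
  East (12, 20): covers {A, C, D, E} → 118
Maximum coverage at East: 118 daily departures.

East, covering 118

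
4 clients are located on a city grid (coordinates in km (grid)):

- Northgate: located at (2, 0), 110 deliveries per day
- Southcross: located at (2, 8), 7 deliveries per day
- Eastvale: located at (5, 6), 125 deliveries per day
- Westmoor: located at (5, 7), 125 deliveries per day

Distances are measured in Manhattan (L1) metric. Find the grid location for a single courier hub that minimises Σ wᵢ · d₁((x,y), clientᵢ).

(5, 6)

Manhattan distance separates: Σwᵢ(|x−xᵢ|+|y−yᵢ|) = Σwᵢ|x−xᵢ| + Σwᵢ|y−yᵢ|, so x and y are optimised independently as 1-D weighted medians.
Total weight W = 367; half = 183.5.
x-coordinate, sorted with cumulative weight:
  x=2 (Northgate, w=110) cum 110
  x=2 (Southcross, w=7) cum 117
  x=5 (Eastvale, w=125) cum 242  ← median
  x=5 (Westmoor, w=125) cum 367
⇒ x* = 5
y-coordinate, sorted with cumulative weight:
  y=0 (Northgate, w=110) cum 110
  y=6 (Eastvale, w=125) cum 235  ← median
  y=7 (Westmoor, w=125) cum 360
  y=8 (Southcross, w=7) cum 367
⇒ y* = 6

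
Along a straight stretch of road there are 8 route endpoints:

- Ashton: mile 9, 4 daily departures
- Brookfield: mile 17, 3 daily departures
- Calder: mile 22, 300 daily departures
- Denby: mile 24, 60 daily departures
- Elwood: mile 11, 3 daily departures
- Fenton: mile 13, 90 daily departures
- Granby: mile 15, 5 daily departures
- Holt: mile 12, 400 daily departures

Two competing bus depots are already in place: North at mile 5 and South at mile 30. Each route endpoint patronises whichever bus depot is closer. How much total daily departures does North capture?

The indifferent point is the midpoint (5+30)/2 = 17.5; route endpoints left of it (closer to North at 5) go to North, those right go to South.
  Ashton at 9 (w=4) → North
  Elwood at 11 (w=3) → North
  Holt at 12 (w=400) → North
  Fenton at 13 (w=90) → North
  Granby at 15 (w=5) → North
  Brookfield at 17 (w=3) → North
  Calder at 22 (w=300) → South
  Denby at 24 (w=60) → South
North captures 505; South captures 360.

505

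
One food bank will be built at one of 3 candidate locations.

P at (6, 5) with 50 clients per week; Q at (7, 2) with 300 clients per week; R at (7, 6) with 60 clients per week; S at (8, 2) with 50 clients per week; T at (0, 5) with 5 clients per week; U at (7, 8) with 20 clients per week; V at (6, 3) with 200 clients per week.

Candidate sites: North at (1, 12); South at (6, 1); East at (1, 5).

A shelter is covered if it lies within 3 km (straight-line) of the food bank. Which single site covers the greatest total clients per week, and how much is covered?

South, covering 550

Coverage radius r = 3 km; a point is covered iff (Δx)²+(Δy)² ≤ 3² = 9.
  North (1, 12): covers {none} → 0
  South (6, 1): covers {Q, S, V} → 550
  East (1, 5): covers {T} → 5
Maximum coverage at South: 550 clients per week.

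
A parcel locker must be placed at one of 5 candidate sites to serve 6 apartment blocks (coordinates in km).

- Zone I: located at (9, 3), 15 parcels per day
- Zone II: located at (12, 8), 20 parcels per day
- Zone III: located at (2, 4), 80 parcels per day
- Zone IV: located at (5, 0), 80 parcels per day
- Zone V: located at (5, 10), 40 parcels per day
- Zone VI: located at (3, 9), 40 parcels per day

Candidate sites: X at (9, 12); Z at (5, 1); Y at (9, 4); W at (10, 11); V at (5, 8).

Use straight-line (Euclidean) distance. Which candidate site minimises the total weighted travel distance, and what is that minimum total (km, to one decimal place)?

Total weighted distance at each candidate:
  X (9, 12): total = 2544.6
  Z (5, 1): total = 1374.3
  Y (9, 4): total = 1728.4
  W (10, 11): total = 2505.3
  V (5, 8): total = 1445.5
Minimum is at Z with total 1374.3 km.

Z, total 1374.3 km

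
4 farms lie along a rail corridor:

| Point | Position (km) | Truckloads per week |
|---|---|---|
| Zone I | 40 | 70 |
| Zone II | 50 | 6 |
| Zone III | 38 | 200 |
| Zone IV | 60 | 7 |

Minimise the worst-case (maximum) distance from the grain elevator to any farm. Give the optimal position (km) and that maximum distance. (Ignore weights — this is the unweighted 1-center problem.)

location 49, max distance 11

The 1-center on a line is the midpoint of the two extreme points: leftmost at 38, rightmost at 60.
Optimal location = (38 + 60)/2 = 49; maximum distance = (60 − 38)/2 = 11.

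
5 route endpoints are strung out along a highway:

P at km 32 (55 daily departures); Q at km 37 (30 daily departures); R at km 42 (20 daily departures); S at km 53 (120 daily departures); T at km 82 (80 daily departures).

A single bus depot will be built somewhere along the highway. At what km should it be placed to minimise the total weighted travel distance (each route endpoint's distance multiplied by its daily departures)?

For a sum of weighted absolute distances on a line, the optimum is the weighted median (not the mean). Total weight W = 305; half-weight = 152.5.
Sort by position and accumulate weight:
  km 32 (P, w=55) → cum 55
  km 37 (Q, w=30) → cum 85
  km 42 (R, w=20) → cum 105
  km 53 (S, w=120) → cum 225  ≥ 152.5 → median here
  km 82 (T, w=80) → cum 305
Optimal location: km 53.

x = 53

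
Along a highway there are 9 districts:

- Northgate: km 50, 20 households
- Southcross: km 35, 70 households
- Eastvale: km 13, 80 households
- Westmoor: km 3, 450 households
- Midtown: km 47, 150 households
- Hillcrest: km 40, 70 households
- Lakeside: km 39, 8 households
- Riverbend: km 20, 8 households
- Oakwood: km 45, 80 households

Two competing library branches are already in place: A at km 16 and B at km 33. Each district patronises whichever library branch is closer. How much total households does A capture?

The indifferent point is the midpoint (16+33)/2 = 24.5; districts left of it (closer to A at 16) go to A, those right go to B.
  Westmoor at 3 (w=450) → A
  Eastvale at 13 (w=80) → A
  Riverbend at 20 (w=8) → A
  Southcross at 35 (w=70) → B
  Lakeside at 39 (w=8) → B
  Hillcrest at 40 (w=70) → B
  Oakwood at 45 (w=80) → B
  Midtown at 47 (w=150) → B
  Northgate at 50 (w=20) → B
A captures 538; B captures 398.

538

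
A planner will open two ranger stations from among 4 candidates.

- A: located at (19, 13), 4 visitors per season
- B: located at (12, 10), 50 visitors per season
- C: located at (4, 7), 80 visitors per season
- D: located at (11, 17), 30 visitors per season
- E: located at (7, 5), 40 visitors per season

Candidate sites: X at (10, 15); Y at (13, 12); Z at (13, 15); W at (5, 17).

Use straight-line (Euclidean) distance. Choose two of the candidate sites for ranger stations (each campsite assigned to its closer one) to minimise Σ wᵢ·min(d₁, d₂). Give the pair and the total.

{X, Y}, total 1372.0

Evaluate every pair (each demand assigned to the nearer of the two):
  {X, Y}: total = 1372.0
  {Y, Z}: total = 1413.4
  {Y, W}: total = 1470.5
  {X, Z}: total = 1564.9
  {X, W}: total = 1590.8
  {Z, W}: total = 1635.6
Best pair: {X, Y} with total 1372.0.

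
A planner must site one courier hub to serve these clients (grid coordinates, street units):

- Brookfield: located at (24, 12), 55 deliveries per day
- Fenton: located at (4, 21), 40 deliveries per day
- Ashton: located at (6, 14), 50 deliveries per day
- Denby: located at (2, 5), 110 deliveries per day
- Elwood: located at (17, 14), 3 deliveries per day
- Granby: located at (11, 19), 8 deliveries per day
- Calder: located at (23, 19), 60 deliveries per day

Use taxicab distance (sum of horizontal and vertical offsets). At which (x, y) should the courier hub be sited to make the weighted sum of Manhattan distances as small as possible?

(6, 12)

Manhattan distance separates: Σwᵢ(|x−xᵢ|+|y−yᵢ|) = Σwᵢ|x−xᵢ| + Σwᵢ|y−yᵢ|, so x and y are optimised independently as 1-D weighted medians.
Total weight W = 326; half = 163.
x-coordinate, sorted with cumulative weight:
  x=2 (Denby, w=110) cum 110
  x=4 (Fenton, w=40) cum 150
  x=6 (Ashton, w=50) cum 200  ← median
  x=11 (Granby, w=8) cum 208
  x=17 (Elwood, w=3) cum 211
  x=23 (Calder, w=60) cum 271
  x=24 (Brookfield, w=55) cum 326
⇒ x* = 6
y-coordinate, sorted with cumulative weight:
  y=5 (Denby, w=110) cum 110
  y=12 (Brookfield, w=55) cum 165  ← median
  y=14 (Ashton, w=50) cum 215
  y=14 (Elwood, w=3) cum 218
  y=19 (Granby, w=8) cum 226
  y=19 (Calder, w=60) cum 286
  y=21 (Fenton, w=40) cum 326
⇒ y* = 12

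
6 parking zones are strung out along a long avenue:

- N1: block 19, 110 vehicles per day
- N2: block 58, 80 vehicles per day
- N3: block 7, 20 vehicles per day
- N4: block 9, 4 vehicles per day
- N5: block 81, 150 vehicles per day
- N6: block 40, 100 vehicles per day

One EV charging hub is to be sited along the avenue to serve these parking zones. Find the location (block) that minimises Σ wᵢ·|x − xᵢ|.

x = 40

For a sum of weighted absolute distances on a line, the optimum is the weighted median (not the mean). Total weight W = 464; half-weight = 232.
Sort by position and accumulate weight:
  block 7 (N3, w=20) → cum 20
  block 9 (N4, w=4) → cum 24
  block 19 (N1, w=110) → cum 134
  block 40 (N6, w=100) → cum 234  ≥ 232 → median here
  block 58 (N2, w=80) → cum 314
  block 81 (N5, w=150) → cum 464
Optimal location: block 40.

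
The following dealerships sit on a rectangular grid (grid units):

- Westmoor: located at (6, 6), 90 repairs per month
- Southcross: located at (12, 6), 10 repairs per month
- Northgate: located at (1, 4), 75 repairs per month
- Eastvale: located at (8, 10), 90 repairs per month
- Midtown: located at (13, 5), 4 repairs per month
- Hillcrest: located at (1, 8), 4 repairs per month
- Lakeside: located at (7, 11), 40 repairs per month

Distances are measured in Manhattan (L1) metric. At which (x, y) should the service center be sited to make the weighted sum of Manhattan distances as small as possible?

Manhattan distance separates: Σwᵢ(|x−xᵢ|+|y−yᵢ|) = Σwᵢ|x−xᵢ| + Σwᵢ|y−yᵢ|, so x and y are optimised independently as 1-D weighted medians.
Total weight W = 313; half = 156.5.
x-coordinate, sorted with cumulative weight:
  x=1 (Northgate, w=75) cum 75
  x=1 (Hillcrest, w=4) cum 79
  x=6 (Westmoor, w=90) cum 169  ← median
  x=7 (Lakeside, w=40) cum 209
  x=8 (Eastvale, w=90) cum 299
  x=12 (Southcross, w=10) cum 309
  x=13 (Midtown, w=4) cum 313
⇒ x* = 6
y-coordinate, sorted with cumulative weight:
  y=4 (Northgate, w=75) cum 75
  y=5 (Midtown, w=4) cum 79
  y=6 (Westmoor, w=90) cum 169  ← median
  y=6 (Southcross, w=10) cum 179
  y=8 (Hillcrest, w=4) cum 183
  y=10 (Eastvale, w=90) cum 273
  y=11 (Lakeside, w=40) cum 313
⇒ y* = 6

(6, 6)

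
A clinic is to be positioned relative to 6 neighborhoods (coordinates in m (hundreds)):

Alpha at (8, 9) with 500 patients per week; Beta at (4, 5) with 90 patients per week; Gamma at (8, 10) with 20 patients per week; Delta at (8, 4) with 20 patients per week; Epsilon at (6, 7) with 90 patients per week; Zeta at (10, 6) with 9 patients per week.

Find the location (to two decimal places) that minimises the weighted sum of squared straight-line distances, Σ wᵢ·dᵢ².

(7.28, 8.11)

The minimiser of Σwᵢ‖p−pᵢ‖² is the weighted centroid p* = (Σwᵢpᵢ)/(Σwᵢ).
Σwᵢ = 729.
Σwᵢxᵢ = 500·8 + 90·4 + 20·8 + 20·8 + 90·6 + 9·10 = 5310.
Σwᵢyᵢ = 500·9 + 90·5 + 20·10 + 20·4 + 90·7 + 9·6 = 5914.
x* = 5310/729 = 7.28, y* = 5914/729 = 8.11.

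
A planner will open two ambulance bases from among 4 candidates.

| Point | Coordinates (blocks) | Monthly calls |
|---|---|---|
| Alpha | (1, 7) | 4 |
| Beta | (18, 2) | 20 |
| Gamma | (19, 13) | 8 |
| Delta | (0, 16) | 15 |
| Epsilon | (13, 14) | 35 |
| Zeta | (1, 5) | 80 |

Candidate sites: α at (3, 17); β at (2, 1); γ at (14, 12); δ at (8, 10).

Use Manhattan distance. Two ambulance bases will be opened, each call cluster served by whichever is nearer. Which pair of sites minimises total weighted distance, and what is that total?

Evaluate every pair (each demand assigned to the nearer of the two):
  {β, γ}: total = 1116
  {β, δ}: total = 1405
  {α, β}: total = 1443
  {γ, δ}: total = 1643
  {α, γ}: total = 1661
  {α, δ}: total = 1847
Best pair: {β, γ} with total 1116.

{β, γ}, total 1116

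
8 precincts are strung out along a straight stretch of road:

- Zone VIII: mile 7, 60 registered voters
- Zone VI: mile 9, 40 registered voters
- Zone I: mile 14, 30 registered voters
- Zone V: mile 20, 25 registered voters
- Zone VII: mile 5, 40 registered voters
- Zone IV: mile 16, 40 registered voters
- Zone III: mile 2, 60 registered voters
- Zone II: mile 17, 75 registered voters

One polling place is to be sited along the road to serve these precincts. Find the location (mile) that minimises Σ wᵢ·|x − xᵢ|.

For a sum of weighted absolute distances on a line, the optimum is the weighted median (not the mean). Total weight W = 370; half-weight = 185.
Sort by position and accumulate weight:
  mile 2 (Zone III, w=60) → cum 60
  mile 5 (Zone VII, w=40) → cum 100
  mile 7 (Zone VIII, w=60) → cum 160
  mile 9 (Zone VI, w=40) → cum 200  ≥ 185 → median here
  mile 14 (Zone I, w=30) → cum 230
  mile 16 (Zone IV, w=40) → cum 270
  mile 17 (Zone II, w=75) → cum 345
  mile 20 (Zone V, w=25) → cum 370
Optimal location: mile 9.

x = 9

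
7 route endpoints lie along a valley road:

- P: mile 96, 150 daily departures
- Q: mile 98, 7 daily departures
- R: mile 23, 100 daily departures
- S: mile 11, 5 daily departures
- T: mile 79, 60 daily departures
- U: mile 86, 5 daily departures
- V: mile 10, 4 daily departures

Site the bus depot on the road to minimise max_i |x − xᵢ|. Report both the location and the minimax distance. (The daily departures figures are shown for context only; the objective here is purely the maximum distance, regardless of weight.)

location 54, max distance 44

The 1-center on a line is the midpoint of the two extreme points: leftmost at 10, rightmost at 98.
Optimal location = (10 + 98)/2 = 54; maximum distance = (98 − 10)/2 = 44.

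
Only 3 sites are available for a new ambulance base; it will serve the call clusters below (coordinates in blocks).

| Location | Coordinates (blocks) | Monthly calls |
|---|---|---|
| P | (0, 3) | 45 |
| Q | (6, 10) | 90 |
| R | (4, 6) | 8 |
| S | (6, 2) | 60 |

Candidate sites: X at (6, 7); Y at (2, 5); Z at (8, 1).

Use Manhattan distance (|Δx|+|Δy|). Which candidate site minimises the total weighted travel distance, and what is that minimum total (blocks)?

Total weighted distance at each candidate:
  X (6, 7): total = 1044
  Y (2, 5): total = 1434
  Z (8, 1): total = 1692
Minimum is at X with total 1044 blocks.

X, total 1044 blocks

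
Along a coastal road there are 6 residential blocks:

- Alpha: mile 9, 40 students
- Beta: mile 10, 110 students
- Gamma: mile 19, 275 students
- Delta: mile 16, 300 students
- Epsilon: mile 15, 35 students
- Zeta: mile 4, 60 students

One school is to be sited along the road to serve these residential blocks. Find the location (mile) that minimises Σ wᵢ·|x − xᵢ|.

x = 16

For a sum of weighted absolute distances on a line, the optimum is the weighted median (not the mean). Total weight W = 820; half-weight = 410.
Sort by position and accumulate weight:
  mile 4 (Zeta, w=60) → cum 60
  mile 9 (Alpha, w=40) → cum 100
  mile 10 (Beta, w=110) → cum 210
  mile 15 (Epsilon, w=35) → cum 245
  mile 16 (Delta, w=300) → cum 545  ≥ 410 → median here
  mile 19 (Gamma, w=275) → cum 820
Optimal location: mile 16.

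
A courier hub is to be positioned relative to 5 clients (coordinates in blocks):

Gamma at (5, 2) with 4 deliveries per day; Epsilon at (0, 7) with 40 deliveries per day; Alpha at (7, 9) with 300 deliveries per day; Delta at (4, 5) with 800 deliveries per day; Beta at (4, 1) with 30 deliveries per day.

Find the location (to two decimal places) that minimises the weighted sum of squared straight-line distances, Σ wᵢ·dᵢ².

(4.63, 5.98)

The minimiser of Σwᵢ‖p−pᵢ‖² is the weighted centroid p* = (Σwᵢpᵢ)/(Σwᵢ).
Σwᵢ = 1174.
Σwᵢxᵢ = 4·5 + 40·0 + 300·7 + 800·4 + 30·4 = 5440.
Σwᵢyᵢ = 4·2 + 40·7 + 300·9 + 800·5 + 30·1 = 7018.
x* = 5440/1174 = 4.63, y* = 7018/1174 = 5.98.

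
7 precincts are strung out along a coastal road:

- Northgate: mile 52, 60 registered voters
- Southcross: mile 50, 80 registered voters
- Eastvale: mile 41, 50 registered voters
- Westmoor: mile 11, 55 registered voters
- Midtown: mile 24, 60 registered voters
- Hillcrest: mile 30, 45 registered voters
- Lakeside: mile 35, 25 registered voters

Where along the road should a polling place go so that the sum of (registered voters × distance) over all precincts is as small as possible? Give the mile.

x = 41

For a sum of weighted absolute distances on a line, the optimum is the weighted median (not the mean). Total weight W = 375; half-weight = 187.5.
Sort by position and accumulate weight:
  mile 11 (Westmoor, w=55) → cum 55
  mile 24 (Midtown, w=60) → cum 115
  mile 30 (Hillcrest, w=45) → cum 160
  mile 35 (Lakeside, w=25) → cum 185
  mile 41 (Eastvale, w=50) → cum 235  ≥ 187.5 → median here
  mile 50 (Southcross, w=80) → cum 315
  mile 52 (Northgate, w=60) → cum 375
Optimal location: mile 41.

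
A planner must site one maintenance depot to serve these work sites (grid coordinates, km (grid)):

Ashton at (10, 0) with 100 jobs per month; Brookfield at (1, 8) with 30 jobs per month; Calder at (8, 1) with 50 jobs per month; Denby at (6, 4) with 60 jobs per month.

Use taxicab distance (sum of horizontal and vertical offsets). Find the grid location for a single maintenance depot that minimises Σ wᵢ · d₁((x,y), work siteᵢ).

(8, 1)

Manhattan distance separates: Σwᵢ(|x−xᵢ|+|y−yᵢ|) = Σwᵢ|x−xᵢ| + Σwᵢ|y−yᵢ|, so x and y are optimised independently as 1-D weighted medians.
Total weight W = 240; half = 120.
x-coordinate, sorted with cumulative weight:
  x=1 (Brookfield, w=30) cum 30
  x=6 (Denby, w=60) cum 90
  x=8 (Calder, w=50) cum 140  ← median
  x=10 (Ashton, w=100) cum 240
⇒ x* = 8
y-coordinate, sorted with cumulative weight:
  y=0 (Ashton, w=100) cum 100
  y=1 (Calder, w=50) cum 150  ← median
  y=4 (Denby, w=60) cum 210
  y=8 (Brookfield, w=30) cum 240
⇒ y* = 1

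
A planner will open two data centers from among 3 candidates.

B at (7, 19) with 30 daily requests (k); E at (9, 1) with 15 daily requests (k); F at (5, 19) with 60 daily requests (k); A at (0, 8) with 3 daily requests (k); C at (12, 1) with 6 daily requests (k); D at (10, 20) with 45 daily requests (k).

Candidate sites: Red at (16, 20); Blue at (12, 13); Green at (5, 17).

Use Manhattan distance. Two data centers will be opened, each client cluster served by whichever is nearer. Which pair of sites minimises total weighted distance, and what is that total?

{Blue, Green}, total 939

Evaluate every pair (each demand assigned to the nearer of the two):
  {Blue, Green}: total = 939
  {Red, Green}: total = 990
  {Red, Blue}: total = 1638
Best pair: {Blue, Green} with total 939.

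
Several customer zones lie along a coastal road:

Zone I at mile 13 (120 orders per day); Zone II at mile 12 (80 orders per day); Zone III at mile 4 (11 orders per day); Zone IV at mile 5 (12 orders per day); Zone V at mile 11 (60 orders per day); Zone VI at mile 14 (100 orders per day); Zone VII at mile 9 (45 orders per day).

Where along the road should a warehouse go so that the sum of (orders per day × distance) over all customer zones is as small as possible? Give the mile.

For a sum of weighted absolute distances on a line, the optimum is the weighted median (not the mean). Total weight W = 428; half-weight = 214.
Sort by position and accumulate weight:
  mile 4 (Zone III, w=11) → cum 11
  mile 5 (Zone IV, w=12) → cum 23
  mile 9 (Zone VII, w=45) → cum 68
  mile 11 (Zone V, w=60) → cum 128
  mile 12 (Zone II, w=80) → cum 208
  mile 13 (Zone I, w=120) → cum 328  ≥ 214 → median here
  mile 14 (Zone VI, w=100) → cum 428
Optimal location: mile 13.

x = 13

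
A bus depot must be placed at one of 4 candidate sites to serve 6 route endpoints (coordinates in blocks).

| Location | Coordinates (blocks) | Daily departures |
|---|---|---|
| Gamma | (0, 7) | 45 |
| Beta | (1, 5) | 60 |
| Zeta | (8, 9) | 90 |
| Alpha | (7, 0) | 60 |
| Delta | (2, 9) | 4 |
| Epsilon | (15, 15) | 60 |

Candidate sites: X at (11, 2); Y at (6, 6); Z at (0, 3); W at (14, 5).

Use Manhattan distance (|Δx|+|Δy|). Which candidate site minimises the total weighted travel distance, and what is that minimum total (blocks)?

Y, total 2653 blocks

Total weighted distance at each candidate:
  X (11, 2): total = 3844
  Y (6, 6): total = 2653
  Z (0, 3): total = 3872
  W (14, 5): total = 3844
Minimum is at Y with total 2653 blocks.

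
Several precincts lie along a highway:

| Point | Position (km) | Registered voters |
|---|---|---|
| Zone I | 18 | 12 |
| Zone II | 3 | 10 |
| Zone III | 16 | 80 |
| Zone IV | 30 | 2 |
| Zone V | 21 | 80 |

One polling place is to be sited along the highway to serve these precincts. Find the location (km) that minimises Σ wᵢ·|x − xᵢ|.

For a sum of weighted absolute distances on a line, the optimum is the weighted median (not the mean). Total weight W = 184; half-weight = 92.
Sort by position and accumulate weight:
  km 3 (Zone II, w=10) → cum 10
  km 16 (Zone III, w=80) → cum 90
  km 18 (Zone I, w=12) → cum 102  ≥ 92 → median here
  km 21 (Zone V, w=80) → cum 182
  km 30 (Zone IV, w=2) → cum 184
Optimal location: km 18.

x = 18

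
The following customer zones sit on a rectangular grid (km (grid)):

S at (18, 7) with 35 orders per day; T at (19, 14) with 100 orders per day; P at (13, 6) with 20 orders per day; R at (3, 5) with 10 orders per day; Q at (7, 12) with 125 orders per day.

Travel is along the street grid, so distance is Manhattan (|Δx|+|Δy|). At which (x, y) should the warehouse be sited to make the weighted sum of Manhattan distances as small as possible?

Manhattan distance separates: Σwᵢ(|x−xᵢ|+|y−yᵢ|) = Σwᵢ|x−xᵢ| + Σwᵢ|y−yᵢ|, so x and y are optimised independently as 1-D weighted medians.
Total weight W = 290; half = 145.
x-coordinate, sorted with cumulative weight:
  x=3 (R, w=10) cum 10
  x=7 (Q, w=125) cum 135
  x=13 (P, w=20) cum 155  ← median
  x=18 (S, w=35) cum 190
  x=19 (T, w=100) cum 290
⇒ x* = 13
y-coordinate, sorted with cumulative weight:
  y=5 (R, w=10) cum 10
  y=6 (P, w=20) cum 30
  y=7 (S, w=35) cum 65
  y=12 (Q, w=125) cum 190  ← median
  y=14 (T, w=100) cum 290
⇒ y* = 12

(13, 12)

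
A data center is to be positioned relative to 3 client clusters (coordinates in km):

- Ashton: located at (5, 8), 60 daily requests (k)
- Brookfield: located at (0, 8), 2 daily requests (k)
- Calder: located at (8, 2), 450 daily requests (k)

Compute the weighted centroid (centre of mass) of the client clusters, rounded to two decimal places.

(7.62, 2.73)

The minimiser of Σwᵢ‖p−pᵢ‖² is the weighted centroid p* = (Σwᵢpᵢ)/(Σwᵢ).
Σwᵢ = 512.
Σwᵢxᵢ = 60·5 + 2·0 + 450·8 = 3900.
Σwᵢyᵢ = 60·8 + 2·8 + 450·2 = 1396.
x* = 3900/512 = 7.62, y* = 1396/512 = 2.73.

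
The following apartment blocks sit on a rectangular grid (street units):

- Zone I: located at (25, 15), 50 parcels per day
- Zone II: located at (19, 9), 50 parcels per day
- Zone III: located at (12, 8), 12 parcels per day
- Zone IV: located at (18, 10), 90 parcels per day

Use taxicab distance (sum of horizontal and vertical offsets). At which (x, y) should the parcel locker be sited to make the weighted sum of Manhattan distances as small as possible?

Manhattan distance separates: Σwᵢ(|x−xᵢ|+|y−yᵢ|) = Σwᵢ|x−xᵢ| + Σwᵢ|y−yᵢ|, so x and y are optimised independently as 1-D weighted medians.
Total weight W = 202; half = 101.
x-coordinate, sorted with cumulative weight:
  x=12 (Zone III, w=12) cum 12
  x=18 (Zone IV, w=90) cum 102  ← median
  x=19 (Zone II, w=50) cum 152
  x=25 (Zone I, w=50) cum 202
⇒ x* = 18
y-coordinate, sorted with cumulative weight:
  y=8 (Zone III, w=12) cum 12
  y=9 (Zone II, w=50) cum 62
  y=10 (Zone IV, w=90) cum 152  ← median
  y=15 (Zone I, w=50) cum 202
⇒ y* = 10

(18, 10)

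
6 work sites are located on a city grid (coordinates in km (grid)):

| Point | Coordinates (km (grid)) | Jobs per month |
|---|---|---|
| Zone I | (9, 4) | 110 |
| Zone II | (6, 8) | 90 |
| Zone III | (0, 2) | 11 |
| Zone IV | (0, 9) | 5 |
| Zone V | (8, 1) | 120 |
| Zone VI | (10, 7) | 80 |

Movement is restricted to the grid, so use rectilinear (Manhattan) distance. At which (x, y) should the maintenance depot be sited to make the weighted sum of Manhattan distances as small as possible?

(8, 4)

Manhattan distance separates: Σwᵢ(|x−xᵢ|+|y−yᵢ|) = Σwᵢ|x−xᵢ| + Σwᵢ|y−yᵢ|, so x and y are optimised independently as 1-D weighted medians.
Total weight W = 416; half = 208.
x-coordinate, sorted with cumulative weight:
  x=0 (Zone III, w=11) cum 11
  x=0 (Zone IV, w=5) cum 16
  x=6 (Zone II, w=90) cum 106
  x=8 (Zone V, w=120) cum 226  ← median
  x=9 (Zone I, w=110) cum 336
  x=10 (Zone VI, w=80) cum 416
⇒ x* = 8
y-coordinate, sorted with cumulative weight:
  y=1 (Zone V, w=120) cum 120
  y=2 (Zone III, w=11) cum 131
  y=4 (Zone I, w=110) cum 241  ← median
  y=7 (Zone VI, w=80) cum 321
  y=8 (Zone II, w=90) cum 411
  y=9 (Zone IV, w=5) cum 416
⇒ y* = 4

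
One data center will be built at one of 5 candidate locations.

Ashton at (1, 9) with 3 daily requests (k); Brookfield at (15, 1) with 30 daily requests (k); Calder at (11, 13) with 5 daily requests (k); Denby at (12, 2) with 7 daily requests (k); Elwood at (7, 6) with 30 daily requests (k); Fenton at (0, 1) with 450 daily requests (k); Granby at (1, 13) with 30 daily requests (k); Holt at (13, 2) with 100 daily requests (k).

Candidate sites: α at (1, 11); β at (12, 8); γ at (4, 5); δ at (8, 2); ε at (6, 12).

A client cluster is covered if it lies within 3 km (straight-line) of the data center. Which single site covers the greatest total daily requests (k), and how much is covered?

α, covering 33

Coverage radius r = 3 km; a point is covered iff (Δx)²+(Δy)² ≤ 3² = 9.
  α (1, 11): covers {Ashton, Granby} → 33
  β (12, 8): covers {none} → 0
  γ (4, 5): covers {none} → 0
  δ (8, 2): covers {none} → 0
  ε (6, 12): covers {none} → 0
Maximum coverage at α: 33 daily requests (k).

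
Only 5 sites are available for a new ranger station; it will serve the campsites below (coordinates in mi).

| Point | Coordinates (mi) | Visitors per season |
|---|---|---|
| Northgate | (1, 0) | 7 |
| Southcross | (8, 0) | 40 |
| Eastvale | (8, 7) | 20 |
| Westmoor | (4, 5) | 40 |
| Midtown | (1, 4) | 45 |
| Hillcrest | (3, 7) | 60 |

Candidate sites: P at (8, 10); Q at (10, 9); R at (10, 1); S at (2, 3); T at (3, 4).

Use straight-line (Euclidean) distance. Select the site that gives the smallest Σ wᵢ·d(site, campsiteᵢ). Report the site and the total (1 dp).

Total weighted distance at each candidate:
  P (8, 10): total = 1566.3
  Q (10, 9): total = 1703.0
  R (10, 1): total = 1547.8
  S (2, 3): total = 858.8
  T (3, 4): total = 730.6
Minimum is at T with total 730.6 mi.

T, total 730.6 mi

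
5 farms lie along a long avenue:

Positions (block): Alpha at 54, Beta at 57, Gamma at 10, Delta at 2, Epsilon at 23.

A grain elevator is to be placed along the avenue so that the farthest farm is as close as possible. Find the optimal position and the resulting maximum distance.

location 29.5, max distance 27.5

The 1-center on a line is the midpoint of the two extreme points: leftmost at 2, rightmost at 57.
Optimal location = (2 + 57)/2 = 29.5; maximum distance = (57 − 2)/2 = 27.5.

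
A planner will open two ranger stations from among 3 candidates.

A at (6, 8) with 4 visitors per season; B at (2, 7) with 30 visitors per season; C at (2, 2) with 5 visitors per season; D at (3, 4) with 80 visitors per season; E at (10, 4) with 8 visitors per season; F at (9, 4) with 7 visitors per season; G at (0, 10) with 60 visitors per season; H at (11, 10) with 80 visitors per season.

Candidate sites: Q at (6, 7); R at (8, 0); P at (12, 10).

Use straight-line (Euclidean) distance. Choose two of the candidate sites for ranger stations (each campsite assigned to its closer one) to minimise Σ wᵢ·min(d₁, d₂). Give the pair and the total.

Evaluate every pair (each demand assigned to the nearer of the two):
  {Q, P}: total = 1047.6
  {Q, R}: total = 1428.6
  {R, P}: total = 1710.4
Best pair: {Q, P} with total 1047.6.

{Q, P}, total 1047.6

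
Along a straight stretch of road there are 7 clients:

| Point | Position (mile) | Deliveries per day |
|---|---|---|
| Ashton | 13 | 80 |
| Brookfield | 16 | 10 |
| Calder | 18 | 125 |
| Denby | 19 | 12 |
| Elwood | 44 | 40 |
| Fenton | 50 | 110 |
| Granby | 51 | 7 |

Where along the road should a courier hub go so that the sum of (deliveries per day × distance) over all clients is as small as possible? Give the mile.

For a sum of weighted absolute distances on a line, the optimum is the weighted median (not the mean). Total weight W = 384; half-weight = 192.
Sort by position and accumulate weight:
  mile 13 (Ashton, w=80) → cum 80
  mile 16 (Brookfield, w=10) → cum 90
  mile 18 (Calder, w=125) → cum 215  ≥ 192 → median here
  mile 19 (Denby, w=12) → cum 227
  mile 44 (Elwood, w=40) → cum 267
  mile 50 (Fenton, w=110) → cum 377
  mile 51 (Granby, w=7) → cum 384
Optimal location: mile 18.

x = 18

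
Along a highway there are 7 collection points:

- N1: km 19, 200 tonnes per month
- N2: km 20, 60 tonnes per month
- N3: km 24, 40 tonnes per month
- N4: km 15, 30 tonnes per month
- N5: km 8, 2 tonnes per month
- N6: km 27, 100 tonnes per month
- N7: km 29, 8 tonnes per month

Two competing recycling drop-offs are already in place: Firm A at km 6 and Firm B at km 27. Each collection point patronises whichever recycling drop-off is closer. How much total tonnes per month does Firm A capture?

The indifferent point is the midpoint (6+27)/2 = 16.5; collection points left of it (closer to Firm A at 6) go to Firm A, those right go to Firm B.
  N5 at 8 (w=2) → Firm A
  N4 at 15 (w=30) → Firm A
  N1 at 19 (w=200) → Firm B
  N2 at 20 (w=60) → Firm B
  N3 at 24 (w=40) → Firm B
  N6 at 27 (w=100) → Firm B
  N7 at 29 (w=8) → Firm B
Firm A captures 32; Firm B captures 408.

32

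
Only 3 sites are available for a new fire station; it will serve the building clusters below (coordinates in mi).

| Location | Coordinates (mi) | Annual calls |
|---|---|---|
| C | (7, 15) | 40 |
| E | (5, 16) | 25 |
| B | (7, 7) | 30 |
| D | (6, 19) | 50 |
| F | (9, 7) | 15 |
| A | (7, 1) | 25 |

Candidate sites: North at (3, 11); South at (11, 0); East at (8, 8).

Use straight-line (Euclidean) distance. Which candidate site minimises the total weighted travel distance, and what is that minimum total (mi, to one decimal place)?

East, total 1295.9 mi

Total weighted distance at each candidate:
  North (3, 11): total = 1335.2
  South (11, 0): total = 2484.7
  East (8, 8): total = 1295.9
Minimum is at East with total 1295.9 mi.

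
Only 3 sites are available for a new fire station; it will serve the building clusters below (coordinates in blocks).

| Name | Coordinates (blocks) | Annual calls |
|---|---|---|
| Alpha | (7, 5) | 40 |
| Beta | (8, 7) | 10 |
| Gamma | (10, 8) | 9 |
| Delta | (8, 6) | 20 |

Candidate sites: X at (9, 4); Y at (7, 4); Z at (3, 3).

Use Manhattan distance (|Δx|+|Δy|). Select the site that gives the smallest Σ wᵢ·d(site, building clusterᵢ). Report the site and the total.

Y, total 203 blocks

Total weighted distance at each candidate:
  X (9, 4): total = 265
  Y (7, 4): total = 203
  Z (3, 3): total = 598
Minimum is at Y with total 203 blocks.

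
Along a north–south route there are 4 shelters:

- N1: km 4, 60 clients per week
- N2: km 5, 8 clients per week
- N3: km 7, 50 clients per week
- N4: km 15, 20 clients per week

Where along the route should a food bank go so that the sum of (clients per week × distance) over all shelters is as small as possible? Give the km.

For a sum of weighted absolute distances on a line, the optimum is the weighted median (not the mean). Total weight W = 138; half-weight = 69.
Sort by position and accumulate weight:
  km 4 (N1, w=60) → cum 60
  km 5 (N2, w=8) → cum 68
  km 7 (N3, w=50) → cum 118  ≥ 69 → median here
  km 15 (N4, w=20) → cum 138
Optimal location: km 7.

x = 7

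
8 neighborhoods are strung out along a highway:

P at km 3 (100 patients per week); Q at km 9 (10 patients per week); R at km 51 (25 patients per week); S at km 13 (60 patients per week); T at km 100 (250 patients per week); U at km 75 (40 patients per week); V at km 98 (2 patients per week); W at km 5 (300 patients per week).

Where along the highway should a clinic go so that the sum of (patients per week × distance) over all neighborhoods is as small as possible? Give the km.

x = 5

For a sum of weighted absolute distances on a line, the optimum is the weighted median (not the mean). Total weight W = 787; half-weight = 393.5.
Sort by position and accumulate weight:
  km 3 (P, w=100) → cum 100
  km 5 (W, w=300) → cum 400  ≥ 393.5 → median here
  km 9 (Q, w=10) → cum 410
  km 13 (S, w=60) → cum 470
  km 51 (R, w=25) → cum 495
  km 75 (U, w=40) → cum 535
  km 98 (V, w=2) → cum 537
  km 100 (T, w=250) → cum 787
Optimal location: km 5.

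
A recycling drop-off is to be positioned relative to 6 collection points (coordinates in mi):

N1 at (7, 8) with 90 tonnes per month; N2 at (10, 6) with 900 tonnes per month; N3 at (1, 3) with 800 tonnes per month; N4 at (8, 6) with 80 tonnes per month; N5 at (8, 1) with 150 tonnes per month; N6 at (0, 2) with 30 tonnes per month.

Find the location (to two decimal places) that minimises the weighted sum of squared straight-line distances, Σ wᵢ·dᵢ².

(5.99, 4.49)

The minimiser of Σwᵢ‖p−pᵢ‖² is the weighted centroid p* = (Σwᵢpᵢ)/(Σwᵢ).
Σwᵢ = 2050.
Σwᵢxᵢ = 90·7 + 900·10 + 800·1 + 80·8 + 150·8 + 30·0 = 12270.
Σwᵢyᵢ = 90·8 + 900·6 + 800·3 + 80·6 + 150·1 + 30·2 = 9210.
x* = 12270/2050 = 5.99, y* = 9210/2050 = 4.49.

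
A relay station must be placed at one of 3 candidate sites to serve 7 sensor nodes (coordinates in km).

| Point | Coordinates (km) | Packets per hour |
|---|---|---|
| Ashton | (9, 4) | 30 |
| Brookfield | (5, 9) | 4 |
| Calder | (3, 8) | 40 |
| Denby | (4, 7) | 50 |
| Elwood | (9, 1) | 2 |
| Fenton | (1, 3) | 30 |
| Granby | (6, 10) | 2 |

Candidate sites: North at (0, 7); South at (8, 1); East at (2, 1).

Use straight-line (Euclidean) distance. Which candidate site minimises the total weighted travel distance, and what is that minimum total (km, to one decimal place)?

Total weighted distance at each candidate:
  North (0, 7): total = 791.4
  South (8, 1): total = 1072.5
  East (2, 1): total = 962.5
Minimum is at North with total 791.4 km.

North, total 791.4 km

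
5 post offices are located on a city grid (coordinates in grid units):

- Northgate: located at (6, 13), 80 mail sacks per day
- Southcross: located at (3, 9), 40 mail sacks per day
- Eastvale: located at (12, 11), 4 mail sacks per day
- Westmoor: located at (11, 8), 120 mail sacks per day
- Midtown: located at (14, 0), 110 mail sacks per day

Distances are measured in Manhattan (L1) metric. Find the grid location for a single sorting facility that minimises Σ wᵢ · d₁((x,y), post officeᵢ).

Manhattan distance separates: Σwᵢ(|x−xᵢ|+|y−yᵢ|) = Σwᵢ|x−xᵢ| + Σwᵢ|y−yᵢ|, so x and y are optimised independently as 1-D weighted medians.
Total weight W = 354; half = 177.
x-coordinate, sorted with cumulative weight:
  x=3 (Southcross, w=40) cum 40
  x=6 (Northgate, w=80) cum 120
  x=11 (Westmoor, w=120) cum 240  ← median
  x=12 (Eastvale, w=4) cum 244
  x=14 (Midtown, w=110) cum 354
⇒ x* = 11
y-coordinate, sorted with cumulative weight:
  y=0 (Midtown, w=110) cum 110
  y=8 (Westmoor, w=120) cum 230  ← median
  y=9 (Southcross, w=40) cum 270
  y=11 (Eastvale, w=4) cum 274
  y=13 (Northgate, w=80) cum 354
⇒ y* = 8

(11, 8)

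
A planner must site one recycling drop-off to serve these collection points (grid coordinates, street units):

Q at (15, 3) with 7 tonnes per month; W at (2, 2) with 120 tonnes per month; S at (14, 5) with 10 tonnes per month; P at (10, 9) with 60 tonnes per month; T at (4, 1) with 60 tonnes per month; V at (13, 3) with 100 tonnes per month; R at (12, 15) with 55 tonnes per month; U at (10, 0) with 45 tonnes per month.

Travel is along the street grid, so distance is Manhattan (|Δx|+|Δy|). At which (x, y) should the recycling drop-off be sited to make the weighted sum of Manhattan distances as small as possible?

Manhattan distance separates: Σwᵢ(|x−xᵢ|+|y−yᵢ|) = Σwᵢ|x−xᵢ| + Σwᵢ|y−yᵢ|, so x and y are optimised independently as 1-D weighted medians.
Total weight W = 457; half = 228.5.
x-coordinate, sorted with cumulative weight:
  x=2 (W, w=120) cum 120
  x=4 (T, w=60) cum 180
  x=10 (P, w=60) cum 240  ← median
  x=10 (U, w=45) cum 285
  x=12 (R, w=55) cum 340
  x=13 (V, w=100) cum 440
  x=14 (S, w=10) cum 450
  x=15 (Q, w=7) cum 457
⇒ x* = 10
y-coordinate, sorted with cumulative weight:
  y=0 (U, w=45) cum 45
  y=1 (T, w=60) cum 105
  y=2 (W, w=120) cum 225
  y=3 (Q, w=7) cum 232  ← median
  y=3 (V, w=100) cum 332
  y=5 (S, w=10) cum 342
  y=9 (P, w=60) cum 402
  y=15 (R, w=55) cum 457
⇒ y* = 3

(10, 3)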